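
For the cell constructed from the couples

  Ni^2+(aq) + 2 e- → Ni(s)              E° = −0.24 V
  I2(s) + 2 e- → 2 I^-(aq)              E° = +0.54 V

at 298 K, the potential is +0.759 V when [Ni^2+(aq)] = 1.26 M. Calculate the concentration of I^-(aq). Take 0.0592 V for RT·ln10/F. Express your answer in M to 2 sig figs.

2.0 M

With I₂/I⁻ at the cathode and Ni²⁺/Ni at the anode, E°cell = +0.54 − (−0.24) = +0.78 V (n = 2).
Rearranging E = E° − (0.0592/n)·log Q gives log Q = 2(+0.78 − (+0.759))/0.0592 = 0.709.
The balanced reaction is I2(s) + Ni(s) → 2 I^-(aq) + Ni^2+(aq), so Q = [I^-(aq)]^2·[Ni^2+(aq)].
Solving for the unknown gives log [I^-(aq)] = 0.304, so [I^-(aq)] ≈ 2.0 M.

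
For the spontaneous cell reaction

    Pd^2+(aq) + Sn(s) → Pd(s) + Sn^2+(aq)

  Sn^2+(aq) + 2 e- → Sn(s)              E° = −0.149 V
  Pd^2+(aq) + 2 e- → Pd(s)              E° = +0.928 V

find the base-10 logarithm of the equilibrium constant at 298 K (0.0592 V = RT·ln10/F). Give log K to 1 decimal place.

The Pd²⁺/Pd couple is reduced (cathode); E°cell = +0.928 − (−0.149) = +1.077 V with n = 2.
At equilibrium E = 0, so log K = nE°cell / 0.0592 = (2)(+1.077) / 0.0592 = 36.4.

log K = 36.4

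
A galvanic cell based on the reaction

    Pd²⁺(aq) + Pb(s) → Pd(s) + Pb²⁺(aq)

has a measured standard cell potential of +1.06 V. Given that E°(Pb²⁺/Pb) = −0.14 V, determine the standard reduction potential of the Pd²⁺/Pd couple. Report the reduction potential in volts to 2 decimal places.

In the reaction as written the Pd²⁺/Pd couple is reduced (cathode) and Pb²⁺/Pb is oxidized (anode), so E°cell = E°(Pd²⁺/Pd) − E°(Pb²⁺/Pb).
E°(Pd²⁺/Pd) = E°cell + E°(anode) = +1.06 + (−0.14) = +0.92 V.

+0.92 V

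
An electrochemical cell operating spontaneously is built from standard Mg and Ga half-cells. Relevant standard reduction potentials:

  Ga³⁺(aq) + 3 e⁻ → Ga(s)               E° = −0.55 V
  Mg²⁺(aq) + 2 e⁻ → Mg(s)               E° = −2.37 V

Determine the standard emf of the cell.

The Ga³⁺/Ga couple has the higher E°, so Ga ion is reduced (cathode) and Mg is oxidized (anode).
E°cell = E°(cathode) − E°(anode) = −0.55 − (−2.37) = +1.82 V.

+1.82 V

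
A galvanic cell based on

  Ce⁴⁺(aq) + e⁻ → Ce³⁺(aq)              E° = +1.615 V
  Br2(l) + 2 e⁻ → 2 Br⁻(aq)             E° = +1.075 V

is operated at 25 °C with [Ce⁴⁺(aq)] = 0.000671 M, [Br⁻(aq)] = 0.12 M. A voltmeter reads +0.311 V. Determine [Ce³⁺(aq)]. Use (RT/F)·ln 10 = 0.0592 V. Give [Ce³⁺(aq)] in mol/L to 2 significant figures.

Ce⁴⁺/Ce³⁺ is the cathode (higher E°); E°cell = +1.615 − (+1.075) = +0.540 V with n = 2.
From the Nernst equation, log Q = n(E° − E)/0.0592 = 2·(+0.540 − (+0.311))/0.0592 = 7.736.
Balancing electrons gives 2 Ce⁴⁺(aq) + 2 Br⁻(aq) → 2 Ce³⁺(aq) + Br2(l); thus Q = [Ce³⁺(aq)]^2 / ([Ce⁴⁺(aq)]^2·[Br⁻(aq)]^2).
Solving for the unknown gives log [Ce³⁺(aq)] = −0.226, so [Ce³⁺(aq)] ≈ 0.59 M.

0.59 M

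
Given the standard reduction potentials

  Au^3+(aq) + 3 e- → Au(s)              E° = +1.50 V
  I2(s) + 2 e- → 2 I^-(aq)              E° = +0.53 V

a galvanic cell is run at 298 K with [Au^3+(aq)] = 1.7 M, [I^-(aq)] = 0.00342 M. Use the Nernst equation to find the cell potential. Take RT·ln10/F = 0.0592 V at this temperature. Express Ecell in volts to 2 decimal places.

+0.83 V

Au³⁺/Au is reduced (cathode, E° = +1.50 V) and I₂/I⁻ is oxidized (anode).
The standard potential is +1.50 − (+0.53) = +0.97 V and the balanced reaction transfers n = 6 electrons.
For the overall reaction 2 Au^3+(aq) + 6 I^-(aq) → 2 Au(s) + 3 I2(s), Q = 1 / ([Au^3+(aq)]^2·[I^-(aq)]^6) = 2.16×10^14, giving log Q = 14.335.
By the Nernst equation, E = +0.97 − (0.0592/6)·(14.335) = +0.83 V.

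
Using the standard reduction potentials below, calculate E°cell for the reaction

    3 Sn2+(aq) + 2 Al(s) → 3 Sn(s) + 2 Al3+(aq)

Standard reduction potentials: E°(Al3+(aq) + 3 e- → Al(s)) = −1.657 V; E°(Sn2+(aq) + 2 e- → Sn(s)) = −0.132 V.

+1.525 V

Sn2+(aq) gains electrons, so the Sn²⁺/Sn couple is the cathode; the Al³⁺/Al couple is the anode.
E°cell = E°(cathode) − E°(anode) = −0.132 − (−1.657) = +1.525 V.
The positive value indicates the reaction is spontaneous as written.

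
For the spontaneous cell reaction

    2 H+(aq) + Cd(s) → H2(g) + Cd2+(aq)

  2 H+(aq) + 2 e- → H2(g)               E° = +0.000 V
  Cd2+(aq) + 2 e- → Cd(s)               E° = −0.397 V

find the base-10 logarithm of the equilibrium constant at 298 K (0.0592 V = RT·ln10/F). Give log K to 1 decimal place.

log K = 13.4

The 2H⁺/H₂ couple is reduced (cathode); E°cell = +0.000 − (−0.397) = +0.397 V with n = 2.
At equilibrium E = 0, so log K = nE°cell / 0.0592 = (2)(+0.397) / 0.0592 = 13.4.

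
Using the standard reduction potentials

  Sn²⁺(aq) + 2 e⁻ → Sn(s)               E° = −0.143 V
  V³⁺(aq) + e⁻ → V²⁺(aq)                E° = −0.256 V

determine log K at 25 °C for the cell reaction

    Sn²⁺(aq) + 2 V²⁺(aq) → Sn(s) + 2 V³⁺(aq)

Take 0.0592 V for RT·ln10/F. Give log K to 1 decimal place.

The Sn²⁺/Sn couple is reduced (cathode); E°cell = −0.143 − (−0.256) = +0.113 V with n = 2.
At equilibrium E = 0, so log K = nE°cell / 0.0592 = (2)(+0.113) / 0.0592 = 3.8.

log K = 3.8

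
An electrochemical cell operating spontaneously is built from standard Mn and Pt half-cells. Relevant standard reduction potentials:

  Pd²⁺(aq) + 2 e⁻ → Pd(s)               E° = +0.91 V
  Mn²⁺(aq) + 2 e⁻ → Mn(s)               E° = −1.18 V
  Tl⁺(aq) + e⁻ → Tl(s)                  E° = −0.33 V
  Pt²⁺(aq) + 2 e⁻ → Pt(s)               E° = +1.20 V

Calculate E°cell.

Of the two couples in this cell, the one with the more positive reduction potential is reduced at the cathode: here that is Pt²⁺/Pt (+1.20 V); Mn²⁺/Mn (−1.18 V) is the anode.
E°cell = E°(cathode) − E°(anode) = +1.20 − (−1.18) = +2.38 V.

+2.38 V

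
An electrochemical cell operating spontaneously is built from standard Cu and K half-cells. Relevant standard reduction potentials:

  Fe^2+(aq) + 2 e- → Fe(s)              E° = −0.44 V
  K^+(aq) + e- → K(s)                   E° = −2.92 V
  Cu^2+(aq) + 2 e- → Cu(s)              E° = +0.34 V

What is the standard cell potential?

The Cu²⁺/Cu couple has the higher E°, so Cu ion is reduced (cathode) and K is oxidized (anode).
E°cell = E°(cathode) − E°(anode) = +0.34 − (−2.92) = +3.26 V.

+3.26 V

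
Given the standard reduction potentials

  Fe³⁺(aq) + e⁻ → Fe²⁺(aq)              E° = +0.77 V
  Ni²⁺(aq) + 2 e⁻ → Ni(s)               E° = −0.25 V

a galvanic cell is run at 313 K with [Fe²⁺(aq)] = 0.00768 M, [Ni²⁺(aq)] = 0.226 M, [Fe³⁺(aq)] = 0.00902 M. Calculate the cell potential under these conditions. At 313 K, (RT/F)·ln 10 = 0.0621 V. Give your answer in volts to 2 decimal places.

+1.04 V

The Fe³⁺/Fe²⁺ couple has the more positive E°, so it is the cathode; Ni²⁺/Ni is the anode.
The standard potential is +0.77 − (−0.25) = +1.02 V and the balanced reaction transfers n = 2 electrons.
For the overall reaction 2 Fe³⁺(aq) + Ni(s) → 2 Fe²⁺(aq) + Ni²⁺(aq), Q = ([Fe²⁺(aq)]^2·[Ni²⁺(aq)]) / [Fe³⁺(aq)]^2 = 0.164, giving log Q = −0.786.
By the Nernst equation, E = +1.02 − (0.0621/2)·(−0.786) = +1.04 V.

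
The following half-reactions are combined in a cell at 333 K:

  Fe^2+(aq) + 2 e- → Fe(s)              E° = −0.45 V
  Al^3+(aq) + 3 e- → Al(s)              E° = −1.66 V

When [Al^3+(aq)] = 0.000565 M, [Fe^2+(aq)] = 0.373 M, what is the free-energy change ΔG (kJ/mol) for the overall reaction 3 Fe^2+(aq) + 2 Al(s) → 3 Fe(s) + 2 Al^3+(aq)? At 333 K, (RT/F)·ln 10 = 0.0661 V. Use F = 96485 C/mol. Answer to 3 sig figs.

With Fe²⁺/Fe reduced at the cathode, E°cell = −0.45 − (−1.66) = +1.21 V and n = 6.
The reaction quotient is [Al^3+(aq)]^2 / [Fe^2+(aq)]^3 = 6.15×10^−6; by Nernst, E = +1.21 − (0.0661/6)(−5.211) = +1.2674 V.
ΔG = −nFE = −(6)(96485)(+1.2674) J/mol = −734 kJ/mol.

−734 kJ/mol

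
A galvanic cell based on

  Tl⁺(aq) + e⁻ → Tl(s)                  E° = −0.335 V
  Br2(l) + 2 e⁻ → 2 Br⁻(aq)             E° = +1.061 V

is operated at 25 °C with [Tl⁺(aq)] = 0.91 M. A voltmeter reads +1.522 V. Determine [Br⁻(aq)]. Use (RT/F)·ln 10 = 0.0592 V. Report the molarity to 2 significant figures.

With Br₂/Br⁻ at the cathode and Tl⁺/Tl at the anode, E°cell = +1.061 − (−0.335) = +1.396 V (n = 2).
Rearranging E = E° − (0.0592/n)·log Q gives log Q = 2(+1.396 − (+1.522))/0.0592 = −4.257.
Balancing electrons gives Br2(l) + 2 Tl(s) → 2 Br⁻(aq) + 2 Tl⁺(aq); thus Q = [Br⁻(aq)]^2·[Tl⁺(aq)]^2.
Solving for the unknown gives log [Br⁻(aq)] = −2.088, so [Br⁻(aq)] ≈ 0.0082 M.

0.0082 M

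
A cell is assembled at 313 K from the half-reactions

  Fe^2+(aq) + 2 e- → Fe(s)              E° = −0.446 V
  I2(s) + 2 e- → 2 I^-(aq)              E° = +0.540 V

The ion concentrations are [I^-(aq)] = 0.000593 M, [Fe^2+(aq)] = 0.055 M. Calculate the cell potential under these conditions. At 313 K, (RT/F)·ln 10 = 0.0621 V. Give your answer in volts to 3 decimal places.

+1.226 V

I₂/I⁻ is reduced (cathode, E° = +0.540 V) and Fe²⁺/Fe is oxidized (anode).
The standard potential is +0.540 − (−0.446) = +0.986 V and the balanced reaction transfers n = 2 electrons.
The balanced reaction is I2(s) + Fe(s) → 2 I^-(aq) + Fe^2+(aq), so Q = [I^-(aq)]^2·[Fe^2+(aq)] = 1.93×10^−8 and log Q = −7.714.
E = E° − (0.0621/n)·log Q = +0.986 − (0.0621/2)(−7.714) = +1.226 V.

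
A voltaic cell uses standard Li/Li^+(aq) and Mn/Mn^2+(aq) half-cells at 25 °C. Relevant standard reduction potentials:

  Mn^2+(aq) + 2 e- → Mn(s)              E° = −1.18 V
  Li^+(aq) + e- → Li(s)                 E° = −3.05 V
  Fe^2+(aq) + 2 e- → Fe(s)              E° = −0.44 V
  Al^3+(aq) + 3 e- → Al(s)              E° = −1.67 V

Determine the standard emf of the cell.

+1.87 V

Of the two couples in this cell, the one with the more positive reduction potential is reduced at the cathode: here that is Mn²⁺/Mn (−1.18 V); Li⁺/Li (−3.05 V) is the anode.
E°cell = E°(cathode) − E°(anode) = −1.18 − (−3.05) = +1.87 V.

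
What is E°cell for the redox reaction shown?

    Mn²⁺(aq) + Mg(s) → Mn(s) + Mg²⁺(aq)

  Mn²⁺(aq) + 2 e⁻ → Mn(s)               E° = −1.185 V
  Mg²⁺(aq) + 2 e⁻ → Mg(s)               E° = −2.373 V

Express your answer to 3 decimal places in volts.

Mn²⁺(aq) gains electrons, so the Mn²⁺/Mn couple is the cathode; the Mg²⁺/Mg couple is the anode.
E°cell = E°(cathode) − E°(anode) = −1.185 − (−2.373) = +1.188 V.
The positive value indicates the reaction is spontaneous as written.

+1.188 V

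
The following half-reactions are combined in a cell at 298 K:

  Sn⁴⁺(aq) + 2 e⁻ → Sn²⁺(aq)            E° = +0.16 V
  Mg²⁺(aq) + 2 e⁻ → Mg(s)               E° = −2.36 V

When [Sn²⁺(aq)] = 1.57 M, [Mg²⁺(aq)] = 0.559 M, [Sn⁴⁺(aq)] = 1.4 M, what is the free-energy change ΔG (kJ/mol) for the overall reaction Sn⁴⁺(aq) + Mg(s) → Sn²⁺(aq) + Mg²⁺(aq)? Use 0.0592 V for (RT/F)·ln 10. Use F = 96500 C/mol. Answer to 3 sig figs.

With Sn⁴⁺/Sn²⁺ reduced at the cathode, E°cell = +0.16 − (−2.36) = +2.52 V and n = 2.
Here Q = ([Sn²⁺(aq)]·[Mg²⁺(aq)]) / [Sn⁴⁺(aq)] = 0.627 (log Q = −0.203), giving E = +2.52 − (0.0592/2)·(−0.203) = +2.5260 V.
ΔG = −nFE = −(2)(96500)(+2.5260) J/mol = −488 kJ/mol.

−488 kJ/mol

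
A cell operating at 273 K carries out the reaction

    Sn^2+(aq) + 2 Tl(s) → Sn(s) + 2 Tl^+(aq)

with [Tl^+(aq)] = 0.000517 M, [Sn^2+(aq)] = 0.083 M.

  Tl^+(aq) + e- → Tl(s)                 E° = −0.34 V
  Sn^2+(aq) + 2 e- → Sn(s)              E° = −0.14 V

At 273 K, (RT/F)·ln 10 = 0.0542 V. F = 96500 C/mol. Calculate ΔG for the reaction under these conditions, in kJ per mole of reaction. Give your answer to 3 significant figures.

E°cell = −0.14 − (−0.34) = +0.20 V; the balanced reaction transfers n = 2 electrons.
The reaction quotient is [Tl^+(aq)]^2 / [Sn^2+(aq)] = 3.22×10^−6; by Nernst, E = +0.20 − (0.0542/2)(−5.492) = +0.3488 V.
Then ΔG = −nFE = −2 × 96500 × +0.3488 J/mol = −67.3 kJ/mol.

−67.3 kJ/mol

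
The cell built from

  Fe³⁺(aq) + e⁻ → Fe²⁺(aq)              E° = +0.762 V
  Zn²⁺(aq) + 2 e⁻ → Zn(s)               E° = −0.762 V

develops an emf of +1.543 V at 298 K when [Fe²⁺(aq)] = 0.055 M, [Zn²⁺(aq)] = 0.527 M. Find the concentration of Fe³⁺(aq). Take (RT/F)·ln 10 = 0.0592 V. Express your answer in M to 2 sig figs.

The Fe³⁺/Fe²⁺ couple has the larger reduction potential, so it is the cathode: E°cell = +0.762 − (−0.762) = +1.524 V and n = 2.
Rearranging E = E° − (0.0592/n)·log Q gives log Q = 2(+1.524 − (+1.543))/0.0592 = −0.642.
The balanced reaction is 2 Fe³⁺(aq) + Zn(s) → 2 Fe²⁺(aq) + Zn²⁺(aq), so Q = ([Fe²⁺(aq)]^2·[Zn²⁺(aq)]) / [Fe³⁺(aq)]^2.
Isolating [Fe³⁺(aq)] in Q = 10^{−0.642} yields log [Fe³⁺(aq)] = −1.078, i.e. 0.084 M.

0.084 M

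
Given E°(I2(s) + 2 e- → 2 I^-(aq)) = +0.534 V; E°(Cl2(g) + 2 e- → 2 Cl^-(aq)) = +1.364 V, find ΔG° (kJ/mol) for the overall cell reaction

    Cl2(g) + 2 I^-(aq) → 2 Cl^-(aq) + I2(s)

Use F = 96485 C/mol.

−160 kJ/mol

In the reaction as written Cl2(g) is reduced, so the Cl₂/Cl⁻ couple is the cathode and I₂/I⁻ is the anode.
E°cell = +1.364 − (+0.534) = +0.830 V; balancing electrons gives n = 2.
ΔG° = −nFE°cell = −(2)(96485)(+0.830) J/mol = −160 kJ/mol.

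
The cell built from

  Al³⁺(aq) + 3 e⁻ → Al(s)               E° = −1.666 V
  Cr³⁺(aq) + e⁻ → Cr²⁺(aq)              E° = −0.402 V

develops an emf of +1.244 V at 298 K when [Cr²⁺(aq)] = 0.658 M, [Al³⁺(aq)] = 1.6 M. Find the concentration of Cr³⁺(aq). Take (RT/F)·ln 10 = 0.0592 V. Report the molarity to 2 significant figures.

The Cr³⁺/Cr²⁺ couple has the larger reduction potential, so it is the cathode: E°cell = −0.402 − (−1.666) = +1.264 V and n = 3.
From the Nernst equation, log Q = n(E° − E)/0.0592 = 3·(+1.264 − (+1.244))/0.0592 = 1.014.
Balancing electrons gives 3 Cr³⁺(aq) + Al(s) → 3 Cr²⁺(aq) + Al³⁺(aq); thus Q = ([Cr²⁺(aq)]^3·[Al³⁺(aq)]) / [Cr³⁺(aq)]^3.
Substituting the known concentrations and solving, log [Cr³⁺(aq)] = −0.452 and [Cr³⁺(aq)] = 0.35 M.

0.35 M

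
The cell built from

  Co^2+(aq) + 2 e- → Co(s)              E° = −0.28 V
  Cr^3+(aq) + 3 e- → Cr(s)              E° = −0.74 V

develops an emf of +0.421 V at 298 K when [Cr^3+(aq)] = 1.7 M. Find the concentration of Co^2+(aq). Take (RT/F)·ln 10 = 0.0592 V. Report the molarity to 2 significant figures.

0.069 M

Co²⁺/Co is the cathode (higher E°); E°cell = −0.28 − (−0.74) = +0.46 V with n = 6.
Rearranging E = E° − (0.0592/n)·log Q gives log Q = 6(+0.46 − (+0.421))/0.0592 = 3.953.
For 3 Co^2+(aq) + 2 Cr(s) → 3 Co(s) + 2 Cr^3+(aq), the reaction quotient is Q = [Cr^3+(aq)]^2 / [Co^2+(aq)]^3.
Substituting the known concentrations and solving, log [Co^2+(aq)] = −1.164 and [Co^2+(aq)] = 0.069 M.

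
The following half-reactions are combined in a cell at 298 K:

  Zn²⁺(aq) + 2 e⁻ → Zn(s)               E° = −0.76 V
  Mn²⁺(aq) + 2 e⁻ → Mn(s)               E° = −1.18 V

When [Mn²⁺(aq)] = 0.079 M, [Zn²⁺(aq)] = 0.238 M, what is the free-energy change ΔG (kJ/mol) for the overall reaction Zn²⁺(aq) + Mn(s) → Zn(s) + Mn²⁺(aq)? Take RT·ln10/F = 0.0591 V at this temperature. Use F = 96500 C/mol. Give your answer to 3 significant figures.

−83.8 kJ/mol

With Zn²⁺/Zn reduced at the cathode, E°cell = −0.76 − (−1.18) = +0.42 V and n = 2.
Here Q = [Mn²⁺(aq)] / [Zn²⁺(aq)] = 0.332 (log Q = −0.479), giving E = +0.42 − (0.0591/2)·(−0.479) = +0.4342 V.
Finally ΔG = −nFE = −(2)(96500 C/mol)(+0.4342 V) = −83.8 kJ/mol.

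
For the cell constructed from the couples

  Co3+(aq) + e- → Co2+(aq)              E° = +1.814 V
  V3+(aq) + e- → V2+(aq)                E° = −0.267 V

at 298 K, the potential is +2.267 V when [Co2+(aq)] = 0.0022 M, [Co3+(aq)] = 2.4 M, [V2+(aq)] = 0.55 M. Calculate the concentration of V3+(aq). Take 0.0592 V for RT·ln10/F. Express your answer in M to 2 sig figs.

0.43 M

Co³⁺/Co²⁺ is the cathode (higher E°); E°cell = +1.814 − (−0.267) = +2.081 V with n = 1.
Since E = E° − (0.0592/n)·log Q, log Q = n(E° − E)/0.0592 = −3.142.
For Co3+(aq) + V2+(aq) → Co2+(aq) + V3+(aq), the reaction quotient is Q = ([Co2+(aq)]·[V3+(aq)]) / ([Co3+(aq)]·[V2+(aq)]).
Substituting the known concentrations and solving, log [V3+(aq)] = −0.364 and [V3+(aq)] = 0.43 M.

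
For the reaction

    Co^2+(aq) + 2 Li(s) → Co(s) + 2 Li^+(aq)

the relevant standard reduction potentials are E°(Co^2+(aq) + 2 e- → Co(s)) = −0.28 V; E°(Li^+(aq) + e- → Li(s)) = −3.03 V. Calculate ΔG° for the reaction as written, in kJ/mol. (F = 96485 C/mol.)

In the reaction as written Co^2+(aq) is reduced, so the Co²⁺/Co couple is the cathode and Li⁺/Li is the anode.
E°cell = −0.28 − (−3.03) = +2.75 V; balancing electrons gives n = 2.
ΔG° = −nFE°cell = −(2)(96485)(+2.75) J/mol = −531 kJ/mol.

−531 kJ/mol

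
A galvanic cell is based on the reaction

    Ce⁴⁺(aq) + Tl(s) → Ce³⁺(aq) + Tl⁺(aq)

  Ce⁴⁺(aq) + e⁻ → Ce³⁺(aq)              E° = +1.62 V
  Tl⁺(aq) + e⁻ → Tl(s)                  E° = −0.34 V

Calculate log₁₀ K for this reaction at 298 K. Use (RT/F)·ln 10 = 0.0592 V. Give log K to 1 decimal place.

log K = 33.1

The Ce⁴⁺/Ce³⁺ couple is reduced (cathode); E°cell = +1.62 − (−0.34) = +1.96 V with n = 1.
At equilibrium E = 0, so log K = nE°cell / 0.0592 = (1)(+1.96) / 0.0592 = 33.1.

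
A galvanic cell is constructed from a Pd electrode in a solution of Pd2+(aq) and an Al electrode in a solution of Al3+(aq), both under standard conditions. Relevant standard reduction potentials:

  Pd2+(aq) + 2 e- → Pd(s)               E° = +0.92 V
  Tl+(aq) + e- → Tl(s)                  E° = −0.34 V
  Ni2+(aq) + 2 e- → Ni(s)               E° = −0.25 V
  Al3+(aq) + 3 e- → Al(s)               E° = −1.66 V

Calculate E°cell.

+2.58 V

Of the two couples in this cell, the one with the more positive reduction potential is reduced at the cathode: here that is Pd²⁺/Pd (+0.92 V); Al³⁺/Al (−1.66 V) is the anode.
E°cell = E°(cathode) − E°(anode) = +0.92 − (−1.66) = +2.58 V.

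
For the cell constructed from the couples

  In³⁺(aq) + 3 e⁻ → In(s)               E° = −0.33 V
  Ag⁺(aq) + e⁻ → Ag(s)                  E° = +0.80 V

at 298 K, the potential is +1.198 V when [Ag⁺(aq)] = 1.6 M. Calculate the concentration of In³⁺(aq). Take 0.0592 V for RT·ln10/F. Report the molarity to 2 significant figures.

Ag⁺/Ag is the cathode (higher E°); E°cell = +0.80 − (−0.33) = +1.13 V with n = 3.
From the Nernst equation, log Q = n(E° − E)/0.0592 = 3·(+1.13 − (+1.198))/0.0592 = −3.446.
Balancing electrons gives 3 Ag⁺(aq) + In(s) → 3 Ag(s) + In³⁺(aq); thus Q = [In³⁺(aq)] / [Ag⁺(aq)]^3.
Isolating [In³⁺(aq)] in Q = 10^{−3.446} yields log [In³⁺(aq)] = −2.834, i.e. 0.0015 M.

0.0015 M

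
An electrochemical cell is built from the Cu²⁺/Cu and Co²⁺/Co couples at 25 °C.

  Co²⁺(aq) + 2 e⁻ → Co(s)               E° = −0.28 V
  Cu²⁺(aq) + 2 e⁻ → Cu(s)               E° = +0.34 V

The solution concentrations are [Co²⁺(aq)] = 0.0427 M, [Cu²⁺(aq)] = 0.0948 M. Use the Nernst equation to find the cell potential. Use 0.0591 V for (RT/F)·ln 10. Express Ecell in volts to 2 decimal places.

Since E°(Cu²⁺/Cu) > E°(Co²⁺/Co), Cu²⁺/Cu serves as the cathode.
The standard potential is +0.34 − (−0.28) = +0.62 V and the balanced reaction transfers n = 2 electrons.
The balanced reaction is Cu²⁺(aq) + Co(s) → Cu(s) + Co²⁺(aq), so Q = [Co²⁺(aq)] / [Cu²⁺(aq)] = 0.45 and log Q = −0.346.
By the Nernst equation, E = +0.62 − (0.0591/2)·(−0.346) = +0.63 V.

+0.63 V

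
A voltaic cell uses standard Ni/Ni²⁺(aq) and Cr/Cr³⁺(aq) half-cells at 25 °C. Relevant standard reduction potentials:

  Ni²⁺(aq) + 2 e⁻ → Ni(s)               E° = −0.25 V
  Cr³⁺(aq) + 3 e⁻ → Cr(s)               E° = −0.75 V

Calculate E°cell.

Of the two couples in this cell, the one with the more positive reduction potential is reduced at the cathode: here that is Ni²⁺/Ni (−0.25 V); Cr³⁺/Cr (−0.75 V) is the anode.
E°cell = E°(cathode) − E°(anode) = −0.25 − (−0.75) = +0.50 V.

+0.50 V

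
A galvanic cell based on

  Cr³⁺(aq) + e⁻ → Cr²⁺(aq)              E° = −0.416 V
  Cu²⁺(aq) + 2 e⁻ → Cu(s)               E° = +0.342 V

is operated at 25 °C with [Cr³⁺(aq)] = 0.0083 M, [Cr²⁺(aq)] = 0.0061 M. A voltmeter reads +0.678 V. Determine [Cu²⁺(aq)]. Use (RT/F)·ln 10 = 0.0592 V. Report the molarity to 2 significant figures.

0.0037 M

Cu²⁺/Cu is the cathode (higher E°); E°cell = +0.342 − (−0.416) = +0.758 V with n = 2.
Rearranging E = E° − (0.0592/n)·log Q gives log Q = 2(+0.758 − (+0.678))/0.0592 = 2.703.
For Cu²⁺(aq) + 2 Cr²⁺(aq) → Cu(s) + 2 Cr³⁺(aq), the reaction quotient is Q = [Cr³⁺(aq)]^2 / ([Cu²⁺(aq)]·[Cr²⁺(aq)]^2).
Substituting the known concentrations and solving, log [Cu²⁺(aq)] = −2.436 and [Cu²⁺(aq)] = 0.0037 M.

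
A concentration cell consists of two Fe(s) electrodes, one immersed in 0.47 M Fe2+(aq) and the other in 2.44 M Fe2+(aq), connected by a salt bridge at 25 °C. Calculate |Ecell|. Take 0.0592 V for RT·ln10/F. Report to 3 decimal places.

0.021 V

For a concentration cell E°cell = 0, since both electrodes use the same couple.
The compartment with the higher Fe2+(aq) concentration (2.44 M) acts as the cathode; ions are reduced there and produced at the dilute (0.47 M) anode.
With n = 2, Ecell = −(0.0592/2)·log([dilute]/[conc]) = −(0.0592/2)·log(0.47/2.44) = +0.021 V.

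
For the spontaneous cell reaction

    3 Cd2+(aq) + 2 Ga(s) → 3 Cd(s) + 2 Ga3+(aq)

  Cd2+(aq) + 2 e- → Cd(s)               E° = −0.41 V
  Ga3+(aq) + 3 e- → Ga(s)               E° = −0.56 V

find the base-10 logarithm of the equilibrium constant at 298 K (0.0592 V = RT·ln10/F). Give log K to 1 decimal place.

The Cd²⁺/Cd couple is reduced (cathode); E°cell = −0.41 − (−0.56) = +0.15 V with n = 6.
At equilibrium E = 0, so log K = nE°cell / 0.0592 = (6)(+0.15) / 0.0592 = 15.2.

log K = 15.2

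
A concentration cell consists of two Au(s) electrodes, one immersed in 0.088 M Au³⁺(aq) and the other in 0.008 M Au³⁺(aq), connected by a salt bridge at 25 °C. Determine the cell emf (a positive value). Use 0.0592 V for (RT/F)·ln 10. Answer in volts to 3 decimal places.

0.021 V

For a concentration cell E°cell = 0, since both electrodes use the same couple.
The compartment with the higher Au³⁺(aq) concentration (0.088 M) acts as the cathode; ions are reduced there and produced at the dilute (0.008 M) anode.
With n = 3, Ecell = −(0.0592/3)·log([dilute]/[conc]) = −(0.0592/3)·log(0.008/0.088) = +0.021 V.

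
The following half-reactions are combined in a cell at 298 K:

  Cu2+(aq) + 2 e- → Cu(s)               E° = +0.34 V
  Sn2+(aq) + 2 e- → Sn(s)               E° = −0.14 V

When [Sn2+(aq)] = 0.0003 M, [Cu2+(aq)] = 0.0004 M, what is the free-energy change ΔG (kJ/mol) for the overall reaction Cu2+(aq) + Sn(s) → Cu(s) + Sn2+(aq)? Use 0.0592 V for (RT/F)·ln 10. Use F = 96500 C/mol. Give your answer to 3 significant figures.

E°cell = +0.34 − (−0.14) = +0.48 V; the balanced reaction transfers n = 2 electrons.
Here Q = [Sn2+(aq)] / [Cu2+(aq)] = 0.75 (log Q = −0.125), giving E = +0.48 − (0.0592/2)·(−0.125) = +0.4837 V.
Then ΔG = −nFE = −2 × 96500 × +0.4837 J/mol = −93.4 kJ/mol.

−93.4 kJ/mol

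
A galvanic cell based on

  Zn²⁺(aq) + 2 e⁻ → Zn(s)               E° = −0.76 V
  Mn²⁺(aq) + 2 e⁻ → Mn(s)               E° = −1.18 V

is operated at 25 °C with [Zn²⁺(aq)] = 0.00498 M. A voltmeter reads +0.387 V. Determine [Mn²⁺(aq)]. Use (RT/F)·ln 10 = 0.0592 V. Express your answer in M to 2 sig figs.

The Zn²⁺/Zn couple has the larger reduction potential, so it is the cathode: E°cell = −0.76 − (−1.18) = +0.42 V and n = 2.
Since E = E° − (0.0592/n)·log Q, log Q = n(E° − E)/0.0592 = 1.115.
The balanced reaction is Zn²⁺(aq) + Mn(s) → Zn(s) + Mn²⁺(aq), so Q = [Mn²⁺(aq)] / [Zn²⁺(aq)].
Solving for the unknown gives log [Mn²⁺(aq)] = −1.188, so [Mn²⁺(aq)] ≈ 0.065 M.

0.065 M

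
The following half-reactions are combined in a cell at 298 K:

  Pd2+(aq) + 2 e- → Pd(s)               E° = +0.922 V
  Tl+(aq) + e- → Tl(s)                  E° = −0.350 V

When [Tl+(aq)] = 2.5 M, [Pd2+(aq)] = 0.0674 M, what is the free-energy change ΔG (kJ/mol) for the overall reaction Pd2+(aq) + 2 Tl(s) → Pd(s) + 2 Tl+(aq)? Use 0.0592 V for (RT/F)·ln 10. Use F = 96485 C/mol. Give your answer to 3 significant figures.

With Pd²⁺/Pd reduced at the cathode, E°cell = +0.922 − (−0.350) = +1.272 V and n = 2.
The reaction quotient is [Tl+(aq)]^2 / [Pd2+(aq)] = 92.7; by Nernst, E = +1.272 − (0.0592/2)(1.967) = +1.2138 V.
Then ΔG = −nFE = −2 × 96485 × +1.2138 J/mol = −234 kJ/mol.

−234 kJ/mol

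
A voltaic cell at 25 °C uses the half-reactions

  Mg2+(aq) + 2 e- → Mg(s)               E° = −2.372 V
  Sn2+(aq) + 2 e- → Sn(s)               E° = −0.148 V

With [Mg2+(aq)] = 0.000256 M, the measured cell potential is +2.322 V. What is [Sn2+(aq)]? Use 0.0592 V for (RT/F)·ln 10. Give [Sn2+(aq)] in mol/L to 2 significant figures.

The Sn²⁺/Sn couple has the larger reduction potential, so it is the cathode: E°cell = −0.148 − (−2.372) = +2.224 V and n = 2.
Rearranging E = E° − (0.0592/n)·log Q gives log Q = 2(+2.224 − (+2.322))/0.0592 = −3.311.
The balanced reaction is Sn2+(aq) + Mg(s) → Sn(s) + Mg2+(aq), so Q = [Mg2+(aq)] / [Sn2+(aq)].
Isolating [Sn2+(aq)] in Q = 10^{−3.311} yields log [Sn2+(aq)] = −0.281, i.e. 0.52 M.

0.52 M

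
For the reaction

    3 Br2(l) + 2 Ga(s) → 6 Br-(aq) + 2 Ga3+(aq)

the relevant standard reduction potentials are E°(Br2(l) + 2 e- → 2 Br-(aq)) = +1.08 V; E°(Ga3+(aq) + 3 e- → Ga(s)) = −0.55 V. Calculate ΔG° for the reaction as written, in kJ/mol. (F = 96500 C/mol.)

−944 kJ/mol

In the reaction as written Br2(l) is reduced, so the Br₂/Br⁻ couple is the cathode and Ga³⁺/Ga is the anode.
E°cell = +1.08 − (−0.55) = +1.63 V; balancing electrons gives n = 6.
ΔG° = −nFE°cell = −(6)(96500)(+1.63) J/mol = −944 kJ/mol.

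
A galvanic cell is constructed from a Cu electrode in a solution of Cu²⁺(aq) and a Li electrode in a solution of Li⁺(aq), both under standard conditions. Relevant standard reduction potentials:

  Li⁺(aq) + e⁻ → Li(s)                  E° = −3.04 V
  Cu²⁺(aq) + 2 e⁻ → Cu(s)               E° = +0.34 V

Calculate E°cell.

+3.38 V

Of the two couples in this cell, the one with the more positive reduction potential is reduced at the cathode: here that is Cu²⁺/Cu (+0.34 V); Li⁺/Li (−3.04 V) is the anode.
E°cell = E°(cathode) − E°(anode) = +0.34 − (−3.04) = +3.38 V.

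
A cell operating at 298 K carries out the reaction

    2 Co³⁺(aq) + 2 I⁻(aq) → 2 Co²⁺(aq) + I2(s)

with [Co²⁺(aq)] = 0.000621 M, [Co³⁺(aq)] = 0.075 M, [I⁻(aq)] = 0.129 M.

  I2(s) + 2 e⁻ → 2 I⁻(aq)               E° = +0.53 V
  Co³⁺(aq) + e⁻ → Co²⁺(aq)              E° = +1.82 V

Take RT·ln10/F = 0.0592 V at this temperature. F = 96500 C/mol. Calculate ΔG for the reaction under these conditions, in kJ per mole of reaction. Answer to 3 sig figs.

E°cell = +1.82 − (+0.53) = +1.29 V; the balanced reaction transfers n = 2 electrons.
The reaction quotient is [Co²⁺(aq)]^2 / ([Co³⁺(aq)]^2·[I⁻(aq)]^2) = 0.00412; by Nernst, E = +1.29 − (0.0592/2)(−2.385) = +1.3606 V.
ΔG = −nFE = −(2)(96500)(+1.3606) J/mol = −263 kJ/mol.

−263 kJ/mol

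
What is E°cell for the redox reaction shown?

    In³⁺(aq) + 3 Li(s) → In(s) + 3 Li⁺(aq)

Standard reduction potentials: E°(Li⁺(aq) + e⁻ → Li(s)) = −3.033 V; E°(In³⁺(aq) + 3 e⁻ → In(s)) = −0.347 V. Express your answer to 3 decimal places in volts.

+2.686 V

In the reaction as written, In³⁺(aq) is reduced (cathode) and Li⁺(aq) is produced by oxidation at the anode.
E°cell = E°(cathode) − E°(anode) = −0.347 − (−3.033) = +2.686 V.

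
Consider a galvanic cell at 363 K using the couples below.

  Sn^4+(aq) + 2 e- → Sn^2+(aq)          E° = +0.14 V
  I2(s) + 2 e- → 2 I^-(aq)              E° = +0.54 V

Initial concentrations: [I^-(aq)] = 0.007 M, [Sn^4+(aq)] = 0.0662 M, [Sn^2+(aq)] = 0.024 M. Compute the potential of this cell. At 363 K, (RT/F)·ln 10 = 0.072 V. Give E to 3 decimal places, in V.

The I₂/I⁻ couple has the more positive E°, so it is the cathode; Sn⁴⁺/Sn²⁺ is the anode.
E°cell = E°cat − E°an = +0.54 − (+0.14) = +0.40 V; n = 2.
Balancing gives I2(s) + Sn^2+(aq) → 2 I^-(aq) + Sn^4+(aq); hence Q = ([I^-(aq)]^2·[Sn^4+(aq)]) / [Sn^2+(aq)] = 0.000135 (log Q = −3.869).
Applying E = E° − (RT ln10/nF)·log Q gives +0.40 − (0.072/2)(−3.869) = +0.539 V.

+0.539 V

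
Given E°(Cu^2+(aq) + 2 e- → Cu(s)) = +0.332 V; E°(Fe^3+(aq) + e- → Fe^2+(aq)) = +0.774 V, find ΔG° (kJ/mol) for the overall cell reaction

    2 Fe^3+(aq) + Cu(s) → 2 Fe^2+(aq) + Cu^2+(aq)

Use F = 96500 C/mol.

−85.3 kJ/mol

In the reaction as written Fe^3+(aq) is reduced, so the Fe³⁺/Fe²⁺ couple is the cathode and Cu²⁺/Cu is the anode.
E°cell = +0.774 − (+0.332) = +0.442 V; balancing electrons gives n = 2.
ΔG° = −nFE°cell = −(2)(96500)(+0.442) J/mol = −85.3 kJ/mol.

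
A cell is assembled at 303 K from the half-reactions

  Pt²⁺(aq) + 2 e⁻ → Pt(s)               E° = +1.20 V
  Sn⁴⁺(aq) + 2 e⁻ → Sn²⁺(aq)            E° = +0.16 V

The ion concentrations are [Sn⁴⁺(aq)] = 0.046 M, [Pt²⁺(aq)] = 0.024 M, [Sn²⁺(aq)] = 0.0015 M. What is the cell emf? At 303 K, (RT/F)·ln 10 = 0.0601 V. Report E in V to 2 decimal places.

+0.95 V

Pt²⁺/Pt is reduced (cathode, E° = +1.20 V) and Sn⁴⁺/Sn²⁺ is oxidized (anode).
E°cell = +1.20 − (+0.16) = +1.04 V, with n = 2 electrons transferred.
Balancing gives Pt²⁺(aq) + Sn²⁺(aq) → Pt(s) + Sn⁴⁺(aq); hence Q = [Sn⁴⁺(aq)] / ([Pt²⁺(aq)]·[Sn²⁺(aq)]) = 1.28×10^3 (log Q = 3.106).
Applying E = E° − (RT ln10/nF)·log Q gives +1.04 − (0.0601/2)(3.106) = +0.95 V.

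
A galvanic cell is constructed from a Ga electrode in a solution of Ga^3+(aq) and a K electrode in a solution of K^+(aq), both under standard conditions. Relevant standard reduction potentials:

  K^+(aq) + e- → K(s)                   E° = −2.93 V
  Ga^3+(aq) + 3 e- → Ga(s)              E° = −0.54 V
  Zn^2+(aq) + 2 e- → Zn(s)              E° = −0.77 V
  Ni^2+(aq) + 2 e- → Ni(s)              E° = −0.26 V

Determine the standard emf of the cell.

+2.39 V

Of the two couples in this cell, the one with the more positive reduction potential is reduced at the cathode: here that is Ga³⁺/Ga (−0.54 V); K⁺/K (−2.93 V) is the anode.
E°cell = E°(cathode) − E°(anode) = −0.54 − (−2.93) = +2.39 V.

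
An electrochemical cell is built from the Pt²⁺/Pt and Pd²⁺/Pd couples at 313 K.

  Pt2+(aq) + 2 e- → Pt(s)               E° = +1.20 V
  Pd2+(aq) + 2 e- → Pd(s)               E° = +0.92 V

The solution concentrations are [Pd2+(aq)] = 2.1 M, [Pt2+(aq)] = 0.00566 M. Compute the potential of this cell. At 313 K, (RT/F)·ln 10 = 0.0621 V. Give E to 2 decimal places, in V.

Since E°(Pt²⁺/Pt) > E°(Pd²⁺/Pd), Pt²⁺/Pt serves as the cathode.
The standard potential is +1.20 − (+0.92) = +0.28 V and the balanced reaction transfers n = 2 electrons.
The balanced reaction is Pt2+(aq) + Pd(s) → Pt(s) + Pd2+(aq), so Q = [Pd2+(aq)] / [Pt2+(aq)] = 371 and log Q = 2.569.
E = E° − (0.0621/n)·log Q = +0.28 − (0.0621/2)(2.569) = +0.20 V.

+0.20 V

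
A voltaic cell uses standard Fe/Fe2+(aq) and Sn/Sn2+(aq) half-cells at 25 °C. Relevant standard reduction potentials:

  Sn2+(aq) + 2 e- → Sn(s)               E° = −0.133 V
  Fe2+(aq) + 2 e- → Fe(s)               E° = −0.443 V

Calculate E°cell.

The Sn²⁺/Sn couple has the higher E°, so Sn ion is reduced (cathode) and Fe is oxidized (anode).
E°cell = E°(cathode) − E°(anode) = −0.133 − (−0.443) = +0.310 V.

+0.310 V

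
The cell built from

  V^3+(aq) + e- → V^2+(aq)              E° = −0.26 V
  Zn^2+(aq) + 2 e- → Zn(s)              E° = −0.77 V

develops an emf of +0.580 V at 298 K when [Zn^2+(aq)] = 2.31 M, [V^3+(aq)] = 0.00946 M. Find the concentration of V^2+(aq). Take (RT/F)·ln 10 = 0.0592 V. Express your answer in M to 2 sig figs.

The V³⁺/V²⁺ couple has the larger reduction potential, so it is the cathode: E°cell = −0.26 − (−0.77) = +0.51 V and n = 2.
Rearranging E = E° − (0.0592/n)·log Q gives log Q = 2(+0.51 − (+0.580))/0.0592 = −2.365.
Balancing electrons gives 2 V^3+(aq) + Zn(s) → 2 V^2+(aq) + Zn^2+(aq); thus Q = ([V^2+(aq)]^2·[Zn^2+(aq)]) / [V^3+(aq)]^2.
Isolating [V^2+(aq)] in Q = 10^{−2.365} yields log [V^2+(aq)] = −3.388, i.e. 0.00041 M.

0.00041 M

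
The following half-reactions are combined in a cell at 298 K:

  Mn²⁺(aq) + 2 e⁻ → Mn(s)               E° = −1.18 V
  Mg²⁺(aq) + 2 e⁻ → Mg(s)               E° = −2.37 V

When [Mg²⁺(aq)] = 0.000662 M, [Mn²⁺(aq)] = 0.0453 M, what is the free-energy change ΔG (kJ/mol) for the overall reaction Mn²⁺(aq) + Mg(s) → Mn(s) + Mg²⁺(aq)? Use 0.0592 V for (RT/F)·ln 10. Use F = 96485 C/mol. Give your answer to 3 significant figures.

−240 kJ/mol

The standard cell potential is −1.18 − (−2.37) = +1.19 V, with n = 2 electrons in the balanced equation.
Q = [Mg²⁺(aq)] / [Mn²⁺(aq)] = 0.0146, so log Q = −1.835 and E = +1.19 − (0.0592/2)(−1.835) = +1.2443 V.
Then ΔG = −nFE = −2 × 96485 × +1.2443 J/mol = −240 kJ/mol.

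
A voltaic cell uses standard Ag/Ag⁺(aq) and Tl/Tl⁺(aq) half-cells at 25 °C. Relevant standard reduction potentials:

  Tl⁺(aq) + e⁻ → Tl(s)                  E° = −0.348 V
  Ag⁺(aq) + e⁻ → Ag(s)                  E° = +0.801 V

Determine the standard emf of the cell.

Of the two couples in this cell, the one with the more positive reduction potential is reduced at the cathode: here that is Ag⁺/Ag (+0.801 V); Tl⁺/Tl (−0.348 V) is the anode.
E°cell = E°(cathode) − E°(anode) = +0.801 − (−0.348) = +1.149 V.

+1.149 V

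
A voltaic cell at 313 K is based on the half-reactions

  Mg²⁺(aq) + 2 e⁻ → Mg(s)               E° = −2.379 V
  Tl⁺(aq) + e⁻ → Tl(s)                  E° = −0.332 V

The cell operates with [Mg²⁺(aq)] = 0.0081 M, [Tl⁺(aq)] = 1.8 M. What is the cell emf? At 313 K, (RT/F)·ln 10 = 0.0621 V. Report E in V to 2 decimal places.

Since E°(Tl⁺/Tl) > E°(Mg²⁺/Mg), Tl⁺/Tl serves as the cathode.
E°cell = E°cat − E°an = −0.332 − (−2.379) = +2.047 V; n = 2.
Balancing gives 2 Tl⁺(aq) + Mg(s) → 2 Tl(s) + Mg²⁺(aq); hence Q = [Mg²⁺(aq)] / [Tl⁺(aq)]^2 = 0.0025 (log Q = −2.602).
By the Nernst equation, E = +2.047 − (0.0621/2)·(−2.602) = +2.13 V.

+2.13 V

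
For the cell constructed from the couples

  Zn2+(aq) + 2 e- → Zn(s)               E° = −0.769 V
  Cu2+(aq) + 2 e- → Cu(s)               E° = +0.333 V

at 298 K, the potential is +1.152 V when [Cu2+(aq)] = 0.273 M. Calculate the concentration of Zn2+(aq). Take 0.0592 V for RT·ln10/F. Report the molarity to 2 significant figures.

0.0056 M

The Cu²⁺/Cu couple has the larger reduction potential, so it is the cathode: E°cell = +0.333 − (−0.769) = +1.102 V and n = 2.
From the Nernst equation, log Q = n(E° − E)/0.0592 = 2·(+1.102 − (+1.152))/0.0592 = −1.689.
The balanced reaction is Cu2+(aq) + Zn(s) → Cu(s) + Zn2+(aq), so Q = [Zn2+(aq)] / [Cu2+(aq)].
Substituting the known concentrations and solving, log [Zn2+(aq)] = −2.253 and [Zn2+(aq)] = 0.0056 M.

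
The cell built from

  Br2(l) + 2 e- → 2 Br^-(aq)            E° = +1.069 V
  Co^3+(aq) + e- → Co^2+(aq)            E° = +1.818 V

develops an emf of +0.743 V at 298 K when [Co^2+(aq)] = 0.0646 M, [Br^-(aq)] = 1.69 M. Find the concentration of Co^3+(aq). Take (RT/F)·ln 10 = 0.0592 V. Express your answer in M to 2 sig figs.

The Co³⁺/Co²⁺ couple has the larger reduction potential, so it is the cathode: E°cell = +1.818 − (+1.069) = +0.749 V and n = 2.
From the Nernst equation, log Q = n(E° − E)/0.0592 = 2·(+0.749 − (+0.743))/0.0592 = 0.203.
Balancing electrons gives 2 Co^3+(aq) + 2 Br^-(aq) → 2 Co^2+(aq) + Br2(l); thus Q = [Co^2+(aq)]^2 / ([Co^3+(aq)]^2·[Br^-(aq)]^2).
Solving for the unknown gives log [Co^3+(aq)] = −1.519, so [Co^3+(aq)] ≈ 0.030 M.

0.030 M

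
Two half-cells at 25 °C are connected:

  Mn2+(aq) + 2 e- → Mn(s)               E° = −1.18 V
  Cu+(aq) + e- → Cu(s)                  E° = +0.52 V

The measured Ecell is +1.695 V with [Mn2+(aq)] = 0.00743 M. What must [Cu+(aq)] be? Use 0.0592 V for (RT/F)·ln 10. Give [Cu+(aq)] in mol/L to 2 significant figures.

Cu⁺/Cu is the cathode (higher E°); E°cell = +0.52 − (−1.18) = +1.70 V with n = 2.
From the Nernst equation, log Q = n(E° − E)/0.0592 = 2·(+1.70 − (+1.695))/0.0592 = 0.169.
Balancing electrons gives 2 Cu+(aq) + Mn(s) → 2 Cu(s) + Mn2+(aq); thus Q = [Mn2+(aq)] / [Cu+(aq)]^2.
Solving for the unknown gives log [Cu+(aq)] = −1.149, so [Cu+(aq)] ≈ 0.071 M.

0.071 M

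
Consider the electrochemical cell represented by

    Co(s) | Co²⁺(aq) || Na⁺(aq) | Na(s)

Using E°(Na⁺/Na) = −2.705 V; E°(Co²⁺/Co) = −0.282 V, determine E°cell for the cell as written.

By convention the left-hand electrode in cell notation is the anode (oxidation) and the right-hand electrode is the cathode (reduction).
E°cell = E°(right) − E°(left) = −2.705 − (−0.282) = −2.423 V.
The negative sign shows that, as written, the cell would require an external voltage to drive the reaction.

−2.423 V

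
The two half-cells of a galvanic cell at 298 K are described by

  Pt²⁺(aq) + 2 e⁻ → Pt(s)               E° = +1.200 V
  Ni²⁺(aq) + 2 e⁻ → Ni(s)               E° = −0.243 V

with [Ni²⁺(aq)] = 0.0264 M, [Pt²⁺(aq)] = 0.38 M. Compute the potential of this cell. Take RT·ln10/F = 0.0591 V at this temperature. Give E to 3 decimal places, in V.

The Pt²⁺/Pt couple has the more positive E°, so it is the cathode; Ni²⁺/Ni is the anode.
The standard potential is +1.200 − (−0.243) = +1.443 V and the balanced reaction transfers n = 2 electrons.
The balanced reaction is Pt²⁺(aq) + Ni(s) → Pt(s) + Ni²⁺(aq), so Q = [Ni²⁺(aq)] / [Pt²⁺(aq)] = 0.0695 and log Q = −1.158.
Applying E = E° − (RT ln10/nF)·log Q gives +1.443 − (0.0591/2)(−1.158) = +1.477 V.

+1.477 V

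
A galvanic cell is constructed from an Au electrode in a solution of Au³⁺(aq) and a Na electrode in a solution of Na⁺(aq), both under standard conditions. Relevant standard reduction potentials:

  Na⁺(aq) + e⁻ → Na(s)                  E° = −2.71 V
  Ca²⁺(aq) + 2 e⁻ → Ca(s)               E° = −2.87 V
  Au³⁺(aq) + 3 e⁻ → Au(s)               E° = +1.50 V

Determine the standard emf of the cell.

+4.21 V

The Au³⁺/Au couple has the higher E°, so Au ion is reduced (cathode) and Na is oxidized (anode).
E°cell = E°(cathode) − E°(anode) = +1.50 − (−2.71) = +4.21 V.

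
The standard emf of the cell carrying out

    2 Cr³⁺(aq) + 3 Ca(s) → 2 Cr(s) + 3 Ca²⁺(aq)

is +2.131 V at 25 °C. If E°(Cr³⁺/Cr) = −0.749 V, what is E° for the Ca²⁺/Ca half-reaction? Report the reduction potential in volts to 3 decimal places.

−2.880 V

In the reaction as written the Cr³⁺/Cr couple is reduced (cathode) and Ca²⁺/Ca is oxidized (anode), so E°cell = E°(Cr³⁺/Cr) − E°(Ca²⁺/Ca).
E°(Ca²⁺/Ca) = E°(cathode) − E°cell = −0.749 − (+2.131) = −2.880 V.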